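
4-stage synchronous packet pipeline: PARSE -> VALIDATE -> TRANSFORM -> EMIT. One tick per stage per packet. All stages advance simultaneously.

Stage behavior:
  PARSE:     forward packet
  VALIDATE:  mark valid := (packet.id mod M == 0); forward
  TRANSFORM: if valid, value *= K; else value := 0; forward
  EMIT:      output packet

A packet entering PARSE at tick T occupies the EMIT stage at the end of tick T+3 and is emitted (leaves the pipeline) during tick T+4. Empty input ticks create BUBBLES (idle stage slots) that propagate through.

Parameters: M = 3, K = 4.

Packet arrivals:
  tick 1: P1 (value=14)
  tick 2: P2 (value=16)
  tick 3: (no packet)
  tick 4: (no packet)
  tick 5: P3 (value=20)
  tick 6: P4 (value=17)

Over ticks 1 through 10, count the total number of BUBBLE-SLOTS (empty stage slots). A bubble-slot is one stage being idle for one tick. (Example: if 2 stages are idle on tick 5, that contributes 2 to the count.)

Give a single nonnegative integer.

Tick 1: [PARSE:P1(v=14,ok=F), VALIDATE:-, TRANSFORM:-, EMIT:-] out:-; bubbles=3
Tick 2: [PARSE:P2(v=16,ok=F), VALIDATE:P1(v=14,ok=F), TRANSFORM:-, EMIT:-] out:-; bubbles=2
Tick 3: [PARSE:-, VALIDATE:P2(v=16,ok=F), TRANSFORM:P1(v=0,ok=F), EMIT:-] out:-; bubbles=2
Tick 4: [PARSE:-, VALIDATE:-, TRANSFORM:P2(v=0,ok=F), EMIT:P1(v=0,ok=F)] out:-; bubbles=2
Tick 5: [PARSE:P3(v=20,ok=F), VALIDATE:-, TRANSFORM:-, EMIT:P2(v=0,ok=F)] out:P1(v=0); bubbles=2
Tick 6: [PARSE:P4(v=17,ok=F), VALIDATE:P3(v=20,ok=T), TRANSFORM:-, EMIT:-] out:P2(v=0); bubbles=2
Tick 7: [PARSE:-, VALIDATE:P4(v=17,ok=F), TRANSFORM:P3(v=80,ok=T), EMIT:-] out:-; bubbles=2
Tick 8: [PARSE:-, VALIDATE:-, TRANSFORM:P4(v=0,ok=F), EMIT:P3(v=80,ok=T)] out:-; bubbles=2
Tick 9: [PARSE:-, VALIDATE:-, TRANSFORM:-, EMIT:P4(v=0,ok=F)] out:P3(v=80); bubbles=3
Tick 10: [PARSE:-, VALIDATE:-, TRANSFORM:-, EMIT:-] out:P4(v=0); bubbles=4
Total bubble-slots: 24

Answer: 24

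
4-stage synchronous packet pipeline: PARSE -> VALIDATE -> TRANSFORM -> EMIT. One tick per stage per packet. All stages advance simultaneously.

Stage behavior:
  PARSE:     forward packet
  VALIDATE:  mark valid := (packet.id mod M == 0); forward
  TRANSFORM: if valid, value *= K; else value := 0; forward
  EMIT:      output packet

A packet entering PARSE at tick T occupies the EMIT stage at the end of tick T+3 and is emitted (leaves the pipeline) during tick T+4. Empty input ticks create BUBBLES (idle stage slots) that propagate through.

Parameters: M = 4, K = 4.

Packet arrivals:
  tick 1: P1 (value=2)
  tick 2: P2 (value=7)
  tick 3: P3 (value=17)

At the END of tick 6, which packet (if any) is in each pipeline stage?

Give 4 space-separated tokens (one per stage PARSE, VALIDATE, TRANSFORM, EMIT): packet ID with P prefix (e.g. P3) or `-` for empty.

Answer: - - - P3

Derivation:
Tick 1: [PARSE:P1(v=2,ok=F), VALIDATE:-, TRANSFORM:-, EMIT:-] out:-; in:P1
Tick 2: [PARSE:P2(v=7,ok=F), VALIDATE:P1(v=2,ok=F), TRANSFORM:-, EMIT:-] out:-; in:P2
Tick 3: [PARSE:P3(v=17,ok=F), VALIDATE:P2(v=7,ok=F), TRANSFORM:P1(v=0,ok=F), EMIT:-] out:-; in:P3
Tick 4: [PARSE:-, VALIDATE:P3(v=17,ok=F), TRANSFORM:P2(v=0,ok=F), EMIT:P1(v=0,ok=F)] out:-; in:-
Tick 5: [PARSE:-, VALIDATE:-, TRANSFORM:P3(v=0,ok=F), EMIT:P2(v=0,ok=F)] out:P1(v=0); in:-
Tick 6: [PARSE:-, VALIDATE:-, TRANSFORM:-, EMIT:P3(v=0,ok=F)] out:P2(v=0); in:-
At end of tick 6: ['-', '-', '-', 'P3']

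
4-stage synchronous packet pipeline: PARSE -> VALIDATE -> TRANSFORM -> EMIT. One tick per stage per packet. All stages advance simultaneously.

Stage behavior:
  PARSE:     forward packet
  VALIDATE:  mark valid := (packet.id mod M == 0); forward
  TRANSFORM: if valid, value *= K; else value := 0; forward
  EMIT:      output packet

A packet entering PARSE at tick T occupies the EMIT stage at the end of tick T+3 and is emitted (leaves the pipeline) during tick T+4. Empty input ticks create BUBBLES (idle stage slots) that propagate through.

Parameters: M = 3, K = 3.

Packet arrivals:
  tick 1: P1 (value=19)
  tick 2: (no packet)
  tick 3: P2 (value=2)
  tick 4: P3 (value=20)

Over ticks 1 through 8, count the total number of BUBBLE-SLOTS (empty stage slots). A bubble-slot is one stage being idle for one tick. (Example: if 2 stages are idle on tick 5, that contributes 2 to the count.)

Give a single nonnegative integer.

Answer: 20

Derivation:
Tick 1: [PARSE:P1(v=19,ok=F), VALIDATE:-, TRANSFORM:-, EMIT:-] out:-; bubbles=3
Tick 2: [PARSE:-, VALIDATE:P1(v=19,ok=F), TRANSFORM:-, EMIT:-] out:-; bubbles=3
Tick 3: [PARSE:P2(v=2,ok=F), VALIDATE:-, TRANSFORM:P1(v=0,ok=F), EMIT:-] out:-; bubbles=2
Tick 4: [PARSE:P3(v=20,ok=F), VALIDATE:P2(v=2,ok=F), TRANSFORM:-, EMIT:P1(v=0,ok=F)] out:-; bubbles=1
Tick 5: [PARSE:-, VALIDATE:P3(v=20,ok=T), TRANSFORM:P2(v=0,ok=F), EMIT:-] out:P1(v=0); bubbles=2
Tick 6: [PARSE:-, VALIDATE:-, TRANSFORM:P3(v=60,ok=T), EMIT:P2(v=0,ok=F)] out:-; bubbles=2
Tick 7: [PARSE:-, VALIDATE:-, TRANSFORM:-, EMIT:P3(v=60,ok=T)] out:P2(v=0); bubbles=3
Tick 8: [PARSE:-, VALIDATE:-, TRANSFORM:-, EMIT:-] out:P3(v=60); bubbles=4
Total bubble-slots: 20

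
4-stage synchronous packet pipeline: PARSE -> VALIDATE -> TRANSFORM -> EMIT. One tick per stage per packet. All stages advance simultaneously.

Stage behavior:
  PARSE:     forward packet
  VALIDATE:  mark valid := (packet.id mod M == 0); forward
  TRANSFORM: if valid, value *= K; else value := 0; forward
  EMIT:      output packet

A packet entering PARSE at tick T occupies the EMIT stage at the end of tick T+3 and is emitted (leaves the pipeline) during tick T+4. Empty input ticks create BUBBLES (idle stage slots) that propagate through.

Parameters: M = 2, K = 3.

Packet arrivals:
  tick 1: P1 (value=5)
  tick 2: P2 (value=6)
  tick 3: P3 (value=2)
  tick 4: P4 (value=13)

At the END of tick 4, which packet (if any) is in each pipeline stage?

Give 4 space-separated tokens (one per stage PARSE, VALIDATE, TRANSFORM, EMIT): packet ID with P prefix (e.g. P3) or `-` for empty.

Answer: P4 P3 P2 P1

Derivation:
Tick 1: [PARSE:P1(v=5,ok=F), VALIDATE:-, TRANSFORM:-, EMIT:-] out:-; in:P1
Tick 2: [PARSE:P2(v=6,ok=F), VALIDATE:P1(v=5,ok=F), TRANSFORM:-, EMIT:-] out:-; in:P2
Tick 3: [PARSE:P3(v=2,ok=F), VALIDATE:P2(v=6,ok=T), TRANSFORM:P1(v=0,ok=F), EMIT:-] out:-; in:P3
Tick 4: [PARSE:P4(v=13,ok=F), VALIDATE:P3(v=2,ok=F), TRANSFORM:P2(v=18,ok=T), EMIT:P1(v=0,ok=F)] out:-; in:P4
At end of tick 4: ['P4', 'P3', 'P2', 'P1']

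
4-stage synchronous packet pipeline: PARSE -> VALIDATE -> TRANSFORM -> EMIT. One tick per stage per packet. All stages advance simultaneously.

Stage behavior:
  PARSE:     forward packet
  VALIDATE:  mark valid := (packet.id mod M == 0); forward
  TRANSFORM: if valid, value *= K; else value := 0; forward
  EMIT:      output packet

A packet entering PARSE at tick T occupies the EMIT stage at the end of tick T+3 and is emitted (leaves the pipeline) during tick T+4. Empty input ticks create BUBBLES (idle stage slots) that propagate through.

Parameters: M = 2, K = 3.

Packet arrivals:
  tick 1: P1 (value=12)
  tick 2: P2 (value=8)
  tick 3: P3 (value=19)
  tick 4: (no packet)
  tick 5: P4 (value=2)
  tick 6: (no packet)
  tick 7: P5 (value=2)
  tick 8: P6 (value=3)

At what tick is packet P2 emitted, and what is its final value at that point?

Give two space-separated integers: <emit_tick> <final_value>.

Answer: 6 24

Derivation:
Tick 1: [PARSE:P1(v=12,ok=F), VALIDATE:-, TRANSFORM:-, EMIT:-] out:-; in:P1
Tick 2: [PARSE:P2(v=8,ok=F), VALIDATE:P1(v=12,ok=F), TRANSFORM:-, EMIT:-] out:-; in:P2
Tick 3: [PARSE:P3(v=19,ok=F), VALIDATE:P2(v=8,ok=T), TRANSFORM:P1(v=0,ok=F), EMIT:-] out:-; in:P3
Tick 4: [PARSE:-, VALIDATE:P3(v=19,ok=F), TRANSFORM:P2(v=24,ok=T), EMIT:P1(v=0,ok=F)] out:-; in:-
Tick 5: [PARSE:P4(v=2,ok=F), VALIDATE:-, TRANSFORM:P3(v=0,ok=F), EMIT:P2(v=24,ok=T)] out:P1(v=0); in:P4
Tick 6: [PARSE:-, VALIDATE:P4(v=2,ok=T), TRANSFORM:-, EMIT:P3(v=0,ok=F)] out:P2(v=24); in:-
Tick 7: [PARSE:P5(v=2,ok=F), VALIDATE:-, TRANSFORM:P4(v=6,ok=T), EMIT:-] out:P3(v=0); in:P5
Tick 8: [PARSE:P6(v=3,ok=F), VALIDATE:P5(v=2,ok=F), TRANSFORM:-, EMIT:P4(v=6,ok=T)] out:-; in:P6
Tick 9: [PARSE:-, VALIDATE:P6(v=3,ok=T), TRANSFORM:P5(v=0,ok=F), EMIT:-] out:P4(v=6); in:-
Tick 10: [PARSE:-, VALIDATE:-, TRANSFORM:P6(v=9,ok=T), EMIT:P5(v=0,ok=F)] out:-; in:-
Tick 11: [PARSE:-, VALIDATE:-, TRANSFORM:-, EMIT:P6(v=9,ok=T)] out:P5(v=0); in:-
Tick 12: [PARSE:-, VALIDATE:-, TRANSFORM:-, EMIT:-] out:P6(v=9); in:-
P2: arrives tick 2, valid=True (id=2, id%2=0), emit tick 6, final value 24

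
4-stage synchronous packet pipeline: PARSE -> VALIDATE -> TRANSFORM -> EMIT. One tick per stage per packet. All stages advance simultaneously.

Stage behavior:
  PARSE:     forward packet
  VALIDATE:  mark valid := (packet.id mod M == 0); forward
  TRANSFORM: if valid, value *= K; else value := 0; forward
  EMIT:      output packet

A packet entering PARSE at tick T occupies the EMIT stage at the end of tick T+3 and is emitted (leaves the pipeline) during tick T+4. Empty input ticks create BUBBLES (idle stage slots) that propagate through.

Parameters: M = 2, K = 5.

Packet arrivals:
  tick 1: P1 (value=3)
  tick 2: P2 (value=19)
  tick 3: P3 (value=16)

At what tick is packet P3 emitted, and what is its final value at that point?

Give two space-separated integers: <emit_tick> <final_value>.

Tick 1: [PARSE:P1(v=3,ok=F), VALIDATE:-, TRANSFORM:-, EMIT:-] out:-; in:P1
Tick 2: [PARSE:P2(v=19,ok=F), VALIDATE:P1(v=3,ok=F), TRANSFORM:-, EMIT:-] out:-; in:P2
Tick 3: [PARSE:P3(v=16,ok=F), VALIDATE:P2(v=19,ok=T), TRANSFORM:P1(v=0,ok=F), EMIT:-] out:-; in:P3
Tick 4: [PARSE:-, VALIDATE:P3(v=16,ok=F), TRANSFORM:P2(v=95,ok=T), EMIT:P1(v=0,ok=F)] out:-; in:-
Tick 5: [PARSE:-, VALIDATE:-, TRANSFORM:P3(v=0,ok=F), EMIT:P2(v=95,ok=T)] out:P1(v=0); in:-
Tick 6: [PARSE:-, VALIDATE:-, TRANSFORM:-, EMIT:P3(v=0,ok=F)] out:P2(v=95); in:-
Tick 7: [PARSE:-, VALIDATE:-, TRANSFORM:-, EMIT:-] out:P3(v=0); in:-
P3: arrives tick 3, valid=False (id=3, id%2=1), emit tick 7, final value 0

Answer: 7 0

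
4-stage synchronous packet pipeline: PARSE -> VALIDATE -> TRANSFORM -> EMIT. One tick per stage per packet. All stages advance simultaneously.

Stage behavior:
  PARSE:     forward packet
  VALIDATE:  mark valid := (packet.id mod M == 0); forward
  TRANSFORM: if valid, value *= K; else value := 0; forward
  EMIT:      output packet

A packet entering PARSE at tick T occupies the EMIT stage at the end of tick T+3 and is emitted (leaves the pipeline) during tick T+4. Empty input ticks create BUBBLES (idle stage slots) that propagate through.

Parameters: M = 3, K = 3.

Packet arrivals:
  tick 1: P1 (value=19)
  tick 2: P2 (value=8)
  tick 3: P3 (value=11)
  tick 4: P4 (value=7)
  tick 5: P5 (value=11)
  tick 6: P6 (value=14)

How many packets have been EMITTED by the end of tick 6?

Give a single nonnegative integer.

Tick 1: [PARSE:P1(v=19,ok=F), VALIDATE:-, TRANSFORM:-, EMIT:-] out:-; in:P1
Tick 2: [PARSE:P2(v=8,ok=F), VALIDATE:P1(v=19,ok=F), TRANSFORM:-, EMIT:-] out:-; in:P2
Tick 3: [PARSE:P3(v=11,ok=F), VALIDATE:P2(v=8,ok=F), TRANSFORM:P1(v=0,ok=F), EMIT:-] out:-; in:P3
Tick 4: [PARSE:P4(v=7,ok=F), VALIDATE:P3(v=11,ok=T), TRANSFORM:P2(v=0,ok=F), EMIT:P1(v=0,ok=F)] out:-; in:P4
Tick 5: [PARSE:P5(v=11,ok=F), VALIDATE:P4(v=7,ok=F), TRANSFORM:P3(v=33,ok=T), EMIT:P2(v=0,ok=F)] out:P1(v=0); in:P5
Tick 6: [PARSE:P6(v=14,ok=F), VALIDATE:P5(v=11,ok=F), TRANSFORM:P4(v=0,ok=F), EMIT:P3(v=33,ok=T)] out:P2(v=0); in:P6
Emitted by tick 6: ['P1', 'P2']

Answer: 2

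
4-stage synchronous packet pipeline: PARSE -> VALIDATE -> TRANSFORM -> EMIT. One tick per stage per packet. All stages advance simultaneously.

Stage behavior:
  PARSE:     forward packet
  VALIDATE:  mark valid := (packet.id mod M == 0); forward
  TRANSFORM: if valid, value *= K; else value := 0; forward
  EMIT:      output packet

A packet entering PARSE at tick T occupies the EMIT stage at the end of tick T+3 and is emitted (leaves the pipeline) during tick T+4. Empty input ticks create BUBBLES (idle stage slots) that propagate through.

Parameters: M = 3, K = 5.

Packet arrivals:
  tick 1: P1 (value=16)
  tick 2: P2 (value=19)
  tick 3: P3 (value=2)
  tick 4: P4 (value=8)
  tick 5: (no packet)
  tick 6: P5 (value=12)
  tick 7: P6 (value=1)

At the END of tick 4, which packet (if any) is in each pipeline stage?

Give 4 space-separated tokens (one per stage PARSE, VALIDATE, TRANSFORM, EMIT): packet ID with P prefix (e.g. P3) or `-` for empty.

Answer: P4 P3 P2 P1

Derivation:
Tick 1: [PARSE:P1(v=16,ok=F), VALIDATE:-, TRANSFORM:-, EMIT:-] out:-; in:P1
Tick 2: [PARSE:P2(v=19,ok=F), VALIDATE:P1(v=16,ok=F), TRANSFORM:-, EMIT:-] out:-; in:P2
Tick 3: [PARSE:P3(v=2,ok=F), VALIDATE:P2(v=19,ok=F), TRANSFORM:P1(v=0,ok=F), EMIT:-] out:-; in:P3
Tick 4: [PARSE:P4(v=8,ok=F), VALIDATE:P3(v=2,ok=T), TRANSFORM:P2(v=0,ok=F), EMIT:P1(v=0,ok=F)] out:-; in:P4
At end of tick 4: ['P4', 'P3', 'P2', 'P1']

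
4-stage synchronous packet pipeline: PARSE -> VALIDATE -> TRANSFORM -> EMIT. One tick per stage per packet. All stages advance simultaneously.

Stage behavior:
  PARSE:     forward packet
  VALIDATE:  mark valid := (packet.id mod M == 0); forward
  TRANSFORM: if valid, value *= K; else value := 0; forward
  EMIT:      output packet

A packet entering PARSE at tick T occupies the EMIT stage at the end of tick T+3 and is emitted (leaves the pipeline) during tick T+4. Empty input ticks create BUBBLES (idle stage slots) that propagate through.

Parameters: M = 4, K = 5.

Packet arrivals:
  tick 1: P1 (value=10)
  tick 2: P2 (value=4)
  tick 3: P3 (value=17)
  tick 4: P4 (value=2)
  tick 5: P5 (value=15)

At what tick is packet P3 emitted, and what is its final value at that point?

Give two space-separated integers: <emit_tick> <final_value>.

Tick 1: [PARSE:P1(v=10,ok=F), VALIDATE:-, TRANSFORM:-, EMIT:-] out:-; in:P1
Tick 2: [PARSE:P2(v=4,ok=F), VALIDATE:P1(v=10,ok=F), TRANSFORM:-, EMIT:-] out:-; in:P2
Tick 3: [PARSE:P3(v=17,ok=F), VALIDATE:P2(v=4,ok=F), TRANSFORM:P1(v=0,ok=F), EMIT:-] out:-; in:P3
Tick 4: [PARSE:P4(v=2,ok=F), VALIDATE:P3(v=17,ok=F), TRANSFORM:P2(v=0,ok=F), EMIT:P1(v=0,ok=F)] out:-; in:P4
Tick 5: [PARSE:P5(v=15,ok=F), VALIDATE:P4(v=2,ok=T), TRANSFORM:P3(v=0,ok=F), EMIT:P2(v=0,ok=F)] out:P1(v=0); in:P5
Tick 6: [PARSE:-, VALIDATE:P5(v=15,ok=F), TRANSFORM:P4(v=10,ok=T), EMIT:P3(v=0,ok=F)] out:P2(v=0); in:-
Tick 7: [PARSE:-, VALIDATE:-, TRANSFORM:P5(v=0,ok=F), EMIT:P4(v=10,ok=T)] out:P3(v=0); in:-
Tick 8: [PARSE:-, VALIDATE:-, TRANSFORM:-, EMIT:P5(v=0,ok=F)] out:P4(v=10); in:-
Tick 9: [PARSE:-, VALIDATE:-, TRANSFORM:-, EMIT:-] out:P5(v=0); in:-
P3: arrives tick 3, valid=False (id=3, id%4=3), emit tick 7, final value 0

Answer: 7 0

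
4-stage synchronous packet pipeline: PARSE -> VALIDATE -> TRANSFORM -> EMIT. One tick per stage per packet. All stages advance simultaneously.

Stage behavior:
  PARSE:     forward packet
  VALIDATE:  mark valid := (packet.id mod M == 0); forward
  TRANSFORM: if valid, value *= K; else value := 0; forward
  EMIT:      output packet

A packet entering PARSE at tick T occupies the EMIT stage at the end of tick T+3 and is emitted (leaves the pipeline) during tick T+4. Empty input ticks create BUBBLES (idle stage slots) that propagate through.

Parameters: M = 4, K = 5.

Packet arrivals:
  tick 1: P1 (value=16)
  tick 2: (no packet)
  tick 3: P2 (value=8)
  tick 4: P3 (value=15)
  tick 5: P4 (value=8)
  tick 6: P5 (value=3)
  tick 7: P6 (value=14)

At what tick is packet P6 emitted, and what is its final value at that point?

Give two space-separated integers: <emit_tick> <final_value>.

Tick 1: [PARSE:P1(v=16,ok=F), VALIDATE:-, TRANSFORM:-, EMIT:-] out:-; in:P1
Tick 2: [PARSE:-, VALIDATE:P1(v=16,ok=F), TRANSFORM:-, EMIT:-] out:-; in:-
Tick 3: [PARSE:P2(v=8,ok=F), VALIDATE:-, TRANSFORM:P1(v=0,ok=F), EMIT:-] out:-; in:P2
Tick 4: [PARSE:P3(v=15,ok=F), VALIDATE:P2(v=8,ok=F), TRANSFORM:-, EMIT:P1(v=0,ok=F)] out:-; in:P3
Tick 5: [PARSE:P4(v=8,ok=F), VALIDATE:P3(v=15,ok=F), TRANSFORM:P2(v=0,ok=F), EMIT:-] out:P1(v=0); in:P4
Tick 6: [PARSE:P5(v=3,ok=F), VALIDATE:P4(v=8,ok=T), TRANSFORM:P3(v=0,ok=F), EMIT:P2(v=0,ok=F)] out:-; in:P5
Tick 7: [PARSE:P6(v=14,ok=F), VALIDATE:P5(v=3,ok=F), TRANSFORM:P4(v=40,ok=T), EMIT:P3(v=0,ok=F)] out:P2(v=0); in:P6
Tick 8: [PARSE:-, VALIDATE:P6(v=14,ok=F), TRANSFORM:P5(v=0,ok=F), EMIT:P4(v=40,ok=T)] out:P3(v=0); in:-
Tick 9: [PARSE:-, VALIDATE:-, TRANSFORM:P6(v=0,ok=F), EMIT:P5(v=0,ok=F)] out:P4(v=40); in:-
Tick 10: [PARSE:-, VALIDATE:-, TRANSFORM:-, EMIT:P6(v=0,ok=F)] out:P5(v=0); in:-
Tick 11: [PARSE:-, VALIDATE:-, TRANSFORM:-, EMIT:-] out:P6(v=0); in:-
P6: arrives tick 7, valid=False (id=6, id%4=2), emit tick 11, final value 0

Answer: 11 0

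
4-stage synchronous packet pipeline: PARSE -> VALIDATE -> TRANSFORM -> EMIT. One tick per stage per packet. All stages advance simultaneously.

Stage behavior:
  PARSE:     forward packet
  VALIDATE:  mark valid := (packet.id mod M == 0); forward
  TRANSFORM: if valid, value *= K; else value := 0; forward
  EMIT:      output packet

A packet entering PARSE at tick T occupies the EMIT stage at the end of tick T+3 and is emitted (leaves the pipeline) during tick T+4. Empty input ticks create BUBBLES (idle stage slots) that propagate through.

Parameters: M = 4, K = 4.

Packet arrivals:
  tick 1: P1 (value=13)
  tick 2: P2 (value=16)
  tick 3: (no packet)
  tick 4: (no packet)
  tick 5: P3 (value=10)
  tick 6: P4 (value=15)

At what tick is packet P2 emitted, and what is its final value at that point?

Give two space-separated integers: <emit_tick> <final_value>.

Tick 1: [PARSE:P1(v=13,ok=F), VALIDATE:-, TRANSFORM:-, EMIT:-] out:-; in:P1
Tick 2: [PARSE:P2(v=16,ok=F), VALIDATE:P1(v=13,ok=F), TRANSFORM:-, EMIT:-] out:-; in:P2
Tick 3: [PARSE:-, VALIDATE:P2(v=16,ok=F), TRANSFORM:P1(v=0,ok=F), EMIT:-] out:-; in:-
Tick 4: [PARSE:-, VALIDATE:-, TRANSFORM:P2(v=0,ok=F), EMIT:P1(v=0,ok=F)] out:-; in:-
Tick 5: [PARSE:P3(v=10,ok=F), VALIDATE:-, TRANSFORM:-, EMIT:P2(v=0,ok=F)] out:P1(v=0); in:P3
Tick 6: [PARSE:P4(v=15,ok=F), VALIDATE:P3(v=10,ok=F), TRANSFORM:-, EMIT:-] out:P2(v=0); in:P4
Tick 7: [PARSE:-, VALIDATE:P4(v=15,ok=T), TRANSFORM:P3(v=0,ok=F), EMIT:-] out:-; in:-
Tick 8: [PARSE:-, VALIDATE:-, TRANSFORM:P4(v=60,ok=T), EMIT:P3(v=0,ok=F)] out:-; in:-
Tick 9: [PARSE:-, VALIDATE:-, TRANSFORM:-, EMIT:P4(v=60,ok=T)] out:P3(v=0); in:-
Tick 10: [PARSE:-, VALIDATE:-, TRANSFORM:-, EMIT:-] out:P4(v=60); in:-
P2: arrives tick 2, valid=False (id=2, id%4=2), emit tick 6, final value 0

Answer: 6 0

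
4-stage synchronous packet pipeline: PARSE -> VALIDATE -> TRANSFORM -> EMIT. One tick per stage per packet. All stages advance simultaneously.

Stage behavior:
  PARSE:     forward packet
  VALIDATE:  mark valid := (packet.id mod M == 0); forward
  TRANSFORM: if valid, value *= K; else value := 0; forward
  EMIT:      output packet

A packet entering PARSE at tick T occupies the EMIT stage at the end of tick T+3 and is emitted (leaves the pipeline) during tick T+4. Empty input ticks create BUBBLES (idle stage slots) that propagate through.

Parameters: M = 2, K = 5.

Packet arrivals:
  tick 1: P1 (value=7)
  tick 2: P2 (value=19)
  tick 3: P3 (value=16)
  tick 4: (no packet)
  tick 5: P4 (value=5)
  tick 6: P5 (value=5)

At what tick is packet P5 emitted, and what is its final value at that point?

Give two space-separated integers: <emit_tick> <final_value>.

Answer: 10 0

Derivation:
Tick 1: [PARSE:P1(v=7,ok=F), VALIDATE:-, TRANSFORM:-, EMIT:-] out:-; in:P1
Tick 2: [PARSE:P2(v=19,ok=F), VALIDATE:P1(v=7,ok=F), TRANSFORM:-, EMIT:-] out:-; in:P2
Tick 3: [PARSE:P3(v=16,ok=F), VALIDATE:P2(v=19,ok=T), TRANSFORM:P1(v=0,ok=F), EMIT:-] out:-; in:P3
Tick 4: [PARSE:-, VALIDATE:P3(v=16,ok=F), TRANSFORM:P2(v=95,ok=T), EMIT:P1(v=0,ok=F)] out:-; in:-
Tick 5: [PARSE:P4(v=5,ok=F), VALIDATE:-, TRANSFORM:P3(v=0,ok=F), EMIT:P2(v=95,ok=T)] out:P1(v=0); in:P4
Tick 6: [PARSE:P5(v=5,ok=F), VALIDATE:P4(v=5,ok=T), TRANSFORM:-, EMIT:P3(v=0,ok=F)] out:P2(v=95); in:P5
Tick 7: [PARSE:-, VALIDATE:P5(v=5,ok=F), TRANSFORM:P4(v=25,ok=T), EMIT:-] out:P3(v=0); in:-
Tick 8: [PARSE:-, VALIDATE:-, TRANSFORM:P5(v=0,ok=F), EMIT:P4(v=25,ok=T)] out:-; in:-
Tick 9: [PARSE:-, VALIDATE:-, TRANSFORM:-, EMIT:P5(v=0,ok=F)] out:P4(v=25); in:-
Tick 10: [PARSE:-, VALIDATE:-, TRANSFORM:-, EMIT:-] out:P5(v=0); in:-
P5: arrives tick 6, valid=False (id=5, id%2=1), emit tick 10, final value 0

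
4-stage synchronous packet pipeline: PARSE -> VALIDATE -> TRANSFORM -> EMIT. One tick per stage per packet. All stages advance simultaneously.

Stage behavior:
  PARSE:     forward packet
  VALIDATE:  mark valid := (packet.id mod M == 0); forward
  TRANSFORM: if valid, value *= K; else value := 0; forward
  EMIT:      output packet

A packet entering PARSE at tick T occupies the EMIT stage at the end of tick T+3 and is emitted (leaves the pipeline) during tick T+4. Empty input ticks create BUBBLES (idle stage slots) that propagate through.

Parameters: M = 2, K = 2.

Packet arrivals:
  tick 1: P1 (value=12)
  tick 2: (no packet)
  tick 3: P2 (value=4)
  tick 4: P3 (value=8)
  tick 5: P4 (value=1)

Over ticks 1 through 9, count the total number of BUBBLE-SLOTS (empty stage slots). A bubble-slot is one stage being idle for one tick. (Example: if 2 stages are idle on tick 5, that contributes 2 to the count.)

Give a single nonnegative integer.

Tick 1: [PARSE:P1(v=12,ok=F), VALIDATE:-, TRANSFORM:-, EMIT:-] out:-; bubbles=3
Tick 2: [PARSE:-, VALIDATE:P1(v=12,ok=F), TRANSFORM:-, EMIT:-] out:-; bubbles=3
Tick 3: [PARSE:P2(v=4,ok=F), VALIDATE:-, TRANSFORM:P1(v=0,ok=F), EMIT:-] out:-; bubbles=2
Tick 4: [PARSE:P3(v=8,ok=F), VALIDATE:P2(v=4,ok=T), TRANSFORM:-, EMIT:P1(v=0,ok=F)] out:-; bubbles=1
Tick 5: [PARSE:P4(v=1,ok=F), VALIDATE:P3(v=8,ok=F), TRANSFORM:P2(v=8,ok=T), EMIT:-] out:P1(v=0); bubbles=1
Tick 6: [PARSE:-, VALIDATE:P4(v=1,ok=T), TRANSFORM:P3(v=0,ok=F), EMIT:P2(v=8,ok=T)] out:-; bubbles=1
Tick 7: [PARSE:-, VALIDATE:-, TRANSFORM:P4(v=2,ok=T), EMIT:P3(v=0,ok=F)] out:P2(v=8); bubbles=2
Tick 8: [PARSE:-, VALIDATE:-, TRANSFORM:-, EMIT:P4(v=2,ok=T)] out:P3(v=0); bubbles=3
Tick 9: [PARSE:-, VALIDATE:-, TRANSFORM:-, EMIT:-] out:P4(v=2); bubbles=4
Total bubble-slots: 20

Answer: 20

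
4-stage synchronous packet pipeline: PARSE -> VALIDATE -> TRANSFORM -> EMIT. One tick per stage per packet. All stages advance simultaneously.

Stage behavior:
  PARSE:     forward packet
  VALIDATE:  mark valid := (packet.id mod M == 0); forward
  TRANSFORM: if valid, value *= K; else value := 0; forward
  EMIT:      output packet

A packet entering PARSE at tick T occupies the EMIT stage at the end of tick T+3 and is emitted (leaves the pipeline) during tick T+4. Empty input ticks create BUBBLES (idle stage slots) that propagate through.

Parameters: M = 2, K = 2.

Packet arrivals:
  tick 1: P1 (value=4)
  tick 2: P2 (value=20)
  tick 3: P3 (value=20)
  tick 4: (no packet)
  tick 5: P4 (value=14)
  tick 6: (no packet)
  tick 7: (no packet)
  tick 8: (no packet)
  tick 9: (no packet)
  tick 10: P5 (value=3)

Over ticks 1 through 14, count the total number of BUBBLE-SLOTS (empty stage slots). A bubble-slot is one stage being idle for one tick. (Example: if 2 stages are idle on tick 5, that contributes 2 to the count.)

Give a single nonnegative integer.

Tick 1: [PARSE:P1(v=4,ok=F), VALIDATE:-, TRANSFORM:-, EMIT:-] out:-; bubbles=3
Tick 2: [PARSE:P2(v=20,ok=F), VALIDATE:P1(v=4,ok=F), TRANSFORM:-, EMIT:-] out:-; bubbles=2
Tick 3: [PARSE:P3(v=20,ok=F), VALIDATE:P2(v=20,ok=T), TRANSFORM:P1(v=0,ok=F), EMIT:-] out:-; bubbles=1
Tick 4: [PARSE:-, VALIDATE:P3(v=20,ok=F), TRANSFORM:P2(v=40,ok=T), EMIT:P1(v=0,ok=F)] out:-; bubbles=1
Tick 5: [PARSE:P4(v=14,ok=F), VALIDATE:-, TRANSFORM:P3(v=0,ok=F), EMIT:P2(v=40,ok=T)] out:P1(v=0); bubbles=1
Tick 6: [PARSE:-, VALIDATE:P4(v=14,ok=T), TRANSFORM:-, EMIT:P3(v=0,ok=F)] out:P2(v=40); bubbles=2
Tick 7: [PARSE:-, VALIDATE:-, TRANSFORM:P4(v=28,ok=T), EMIT:-] out:P3(v=0); bubbles=3
Tick 8: [PARSE:-, VALIDATE:-, TRANSFORM:-, EMIT:P4(v=28,ok=T)] out:-; bubbles=3
Tick 9: [PARSE:-, VALIDATE:-, TRANSFORM:-, EMIT:-] out:P4(v=28); bubbles=4
Tick 10: [PARSE:P5(v=3,ok=F), VALIDATE:-, TRANSFORM:-, EMIT:-] out:-; bubbles=3
Tick 11: [PARSE:-, VALIDATE:P5(v=3,ok=F), TRANSFORM:-, EMIT:-] out:-; bubbles=3
Tick 12: [PARSE:-, VALIDATE:-, TRANSFORM:P5(v=0,ok=F), EMIT:-] out:-; bubbles=3
Tick 13: [PARSE:-, VALIDATE:-, TRANSFORM:-, EMIT:P5(v=0,ok=F)] out:-; bubbles=3
Tick 14: [PARSE:-, VALIDATE:-, TRANSFORM:-, EMIT:-] out:P5(v=0); bubbles=4
Total bubble-slots: 36

Answer: 36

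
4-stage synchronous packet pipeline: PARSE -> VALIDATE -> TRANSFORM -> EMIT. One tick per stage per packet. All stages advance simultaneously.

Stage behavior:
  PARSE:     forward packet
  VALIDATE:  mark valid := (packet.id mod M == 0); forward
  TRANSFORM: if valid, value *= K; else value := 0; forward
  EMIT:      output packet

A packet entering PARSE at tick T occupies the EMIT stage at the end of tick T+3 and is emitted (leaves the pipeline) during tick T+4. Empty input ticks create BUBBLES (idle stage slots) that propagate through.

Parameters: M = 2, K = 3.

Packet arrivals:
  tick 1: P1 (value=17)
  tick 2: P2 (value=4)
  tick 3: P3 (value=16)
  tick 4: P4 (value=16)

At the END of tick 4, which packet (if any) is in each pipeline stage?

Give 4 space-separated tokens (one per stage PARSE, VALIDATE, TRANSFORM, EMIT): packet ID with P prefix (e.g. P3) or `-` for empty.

Tick 1: [PARSE:P1(v=17,ok=F), VALIDATE:-, TRANSFORM:-, EMIT:-] out:-; in:P1
Tick 2: [PARSE:P2(v=4,ok=F), VALIDATE:P1(v=17,ok=F), TRANSFORM:-, EMIT:-] out:-; in:P2
Tick 3: [PARSE:P3(v=16,ok=F), VALIDATE:P2(v=4,ok=T), TRANSFORM:P1(v=0,ok=F), EMIT:-] out:-; in:P3
Tick 4: [PARSE:P4(v=16,ok=F), VALIDATE:P3(v=16,ok=F), TRANSFORM:P2(v=12,ok=T), EMIT:P1(v=0,ok=F)] out:-; in:P4
At end of tick 4: ['P4', 'P3', 'P2', 'P1']

Answer: P4 P3 P2 P1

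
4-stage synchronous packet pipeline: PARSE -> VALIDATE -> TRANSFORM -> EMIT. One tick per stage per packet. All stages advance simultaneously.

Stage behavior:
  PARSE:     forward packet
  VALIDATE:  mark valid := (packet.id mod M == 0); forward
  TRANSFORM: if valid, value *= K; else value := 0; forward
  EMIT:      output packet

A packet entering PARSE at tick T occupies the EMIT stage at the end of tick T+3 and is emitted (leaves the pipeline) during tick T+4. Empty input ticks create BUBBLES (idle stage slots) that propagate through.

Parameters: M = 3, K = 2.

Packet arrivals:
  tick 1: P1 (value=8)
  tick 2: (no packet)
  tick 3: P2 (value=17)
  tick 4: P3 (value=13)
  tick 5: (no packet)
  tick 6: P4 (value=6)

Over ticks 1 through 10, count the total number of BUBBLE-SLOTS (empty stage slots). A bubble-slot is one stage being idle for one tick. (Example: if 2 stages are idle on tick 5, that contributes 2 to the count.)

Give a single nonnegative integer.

Tick 1: [PARSE:P1(v=8,ok=F), VALIDATE:-, TRANSFORM:-, EMIT:-] out:-; bubbles=3
Tick 2: [PARSE:-, VALIDATE:P1(v=8,ok=F), TRANSFORM:-, EMIT:-] out:-; bubbles=3
Tick 3: [PARSE:P2(v=17,ok=F), VALIDATE:-, TRANSFORM:P1(v=0,ok=F), EMIT:-] out:-; bubbles=2
Tick 4: [PARSE:P3(v=13,ok=F), VALIDATE:P2(v=17,ok=F), TRANSFORM:-, EMIT:P1(v=0,ok=F)] out:-; bubbles=1
Tick 5: [PARSE:-, VALIDATE:P3(v=13,ok=T), TRANSFORM:P2(v=0,ok=F), EMIT:-] out:P1(v=0); bubbles=2
Tick 6: [PARSE:P4(v=6,ok=F), VALIDATE:-, TRANSFORM:P3(v=26,ok=T), EMIT:P2(v=0,ok=F)] out:-; bubbles=1
Tick 7: [PARSE:-, VALIDATE:P4(v=6,ok=F), TRANSFORM:-, EMIT:P3(v=26,ok=T)] out:P2(v=0); bubbles=2
Tick 8: [PARSE:-, VALIDATE:-, TRANSFORM:P4(v=0,ok=F), EMIT:-] out:P3(v=26); bubbles=3
Tick 9: [PARSE:-, VALIDATE:-, TRANSFORM:-, EMIT:P4(v=0,ok=F)] out:-; bubbles=3
Tick 10: [PARSE:-, VALIDATE:-, TRANSFORM:-, EMIT:-] out:P4(v=0); bubbles=4
Total bubble-slots: 24

Answer: 24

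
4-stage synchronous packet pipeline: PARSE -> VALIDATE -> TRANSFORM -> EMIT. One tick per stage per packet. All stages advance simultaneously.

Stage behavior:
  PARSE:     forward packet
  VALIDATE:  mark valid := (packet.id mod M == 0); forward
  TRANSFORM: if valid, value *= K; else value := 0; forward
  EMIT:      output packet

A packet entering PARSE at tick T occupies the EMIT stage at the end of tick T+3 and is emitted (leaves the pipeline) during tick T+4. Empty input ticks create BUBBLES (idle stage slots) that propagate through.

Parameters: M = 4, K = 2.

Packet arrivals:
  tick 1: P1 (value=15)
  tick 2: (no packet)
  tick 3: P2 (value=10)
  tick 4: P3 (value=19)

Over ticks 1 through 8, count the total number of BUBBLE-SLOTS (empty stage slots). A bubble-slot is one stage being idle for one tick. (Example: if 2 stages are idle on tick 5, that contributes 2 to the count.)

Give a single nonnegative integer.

Tick 1: [PARSE:P1(v=15,ok=F), VALIDATE:-, TRANSFORM:-, EMIT:-] out:-; bubbles=3
Tick 2: [PARSE:-, VALIDATE:P1(v=15,ok=F), TRANSFORM:-, EMIT:-] out:-; bubbles=3
Tick 3: [PARSE:P2(v=10,ok=F), VALIDATE:-, TRANSFORM:P1(v=0,ok=F), EMIT:-] out:-; bubbles=2
Tick 4: [PARSE:P3(v=19,ok=F), VALIDATE:P2(v=10,ok=F), TRANSFORM:-, EMIT:P1(v=0,ok=F)] out:-; bubbles=1
Tick 5: [PARSE:-, VALIDATE:P3(v=19,ok=F), TRANSFORM:P2(v=0,ok=F), EMIT:-] out:P1(v=0); bubbles=2
Tick 6: [PARSE:-, VALIDATE:-, TRANSFORM:P3(v=0,ok=F), EMIT:P2(v=0,ok=F)] out:-; bubbles=2
Tick 7: [PARSE:-, VALIDATE:-, TRANSFORM:-, EMIT:P3(v=0,ok=F)] out:P2(v=0); bubbles=3
Tick 8: [PARSE:-, VALIDATE:-, TRANSFORM:-, EMIT:-] out:P3(v=0); bubbles=4
Total bubble-slots: 20

Answer: 20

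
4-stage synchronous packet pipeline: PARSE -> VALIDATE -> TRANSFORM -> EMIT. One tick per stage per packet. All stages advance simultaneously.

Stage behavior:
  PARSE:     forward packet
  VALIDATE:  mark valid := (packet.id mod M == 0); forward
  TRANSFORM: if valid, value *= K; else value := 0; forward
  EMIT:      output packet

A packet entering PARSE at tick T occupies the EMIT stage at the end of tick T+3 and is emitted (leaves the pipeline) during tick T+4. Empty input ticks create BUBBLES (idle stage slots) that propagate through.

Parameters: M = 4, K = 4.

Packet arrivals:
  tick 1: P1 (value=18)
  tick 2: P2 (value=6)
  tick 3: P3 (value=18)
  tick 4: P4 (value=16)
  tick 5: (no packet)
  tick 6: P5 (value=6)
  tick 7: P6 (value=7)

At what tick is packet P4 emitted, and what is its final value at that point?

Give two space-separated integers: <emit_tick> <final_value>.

Answer: 8 64

Derivation:
Tick 1: [PARSE:P1(v=18,ok=F), VALIDATE:-, TRANSFORM:-, EMIT:-] out:-; in:P1
Tick 2: [PARSE:P2(v=6,ok=F), VALIDATE:P1(v=18,ok=F), TRANSFORM:-, EMIT:-] out:-; in:P2
Tick 3: [PARSE:P3(v=18,ok=F), VALIDATE:P2(v=6,ok=F), TRANSFORM:P1(v=0,ok=F), EMIT:-] out:-; in:P3
Tick 4: [PARSE:P4(v=16,ok=F), VALIDATE:P3(v=18,ok=F), TRANSFORM:P2(v=0,ok=F), EMIT:P1(v=0,ok=F)] out:-; in:P4
Tick 5: [PARSE:-, VALIDATE:P4(v=16,ok=T), TRANSFORM:P3(v=0,ok=F), EMIT:P2(v=0,ok=F)] out:P1(v=0); in:-
Tick 6: [PARSE:P5(v=6,ok=F), VALIDATE:-, TRANSFORM:P4(v=64,ok=T), EMIT:P3(v=0,ok=F)] out:P2(v=0); in:P5
Tick 7: [PARSE:P6(v=7,ok=F), VALIDATE:P5(v=6,ok=F), TRANSFORM:-, EMIT:P4(v=64,ok=T)] out:P3(v=0); in:P6
Tick 8: [PARSE:-, VALIDATE:P6(v=7,ok=F), TRANSFORM:P5(v=0,ok=F), EMIT:-] out:P4(v=64); in:-
Tick 9: [PARSE:-, VALIDATE:-, TRANSFORM:P6(v=0,ok=F), EMIT:P5(v=0,ok=F)] out:-; in:-
Tick 10: [PARSE:-, VALIDATE:-, TRANSFORM:-, EMIT:P6(v=0,ok=F)] out:P5(v=0); in:-
Tick 11: [PARSE:-, VALIDATE:-, TRANSFORM:-, EMIT:-] out:P6(v=0); in:-
P4: arrives tick 4, valid=True (id=4, id%4=0), emit tick 8, final value 64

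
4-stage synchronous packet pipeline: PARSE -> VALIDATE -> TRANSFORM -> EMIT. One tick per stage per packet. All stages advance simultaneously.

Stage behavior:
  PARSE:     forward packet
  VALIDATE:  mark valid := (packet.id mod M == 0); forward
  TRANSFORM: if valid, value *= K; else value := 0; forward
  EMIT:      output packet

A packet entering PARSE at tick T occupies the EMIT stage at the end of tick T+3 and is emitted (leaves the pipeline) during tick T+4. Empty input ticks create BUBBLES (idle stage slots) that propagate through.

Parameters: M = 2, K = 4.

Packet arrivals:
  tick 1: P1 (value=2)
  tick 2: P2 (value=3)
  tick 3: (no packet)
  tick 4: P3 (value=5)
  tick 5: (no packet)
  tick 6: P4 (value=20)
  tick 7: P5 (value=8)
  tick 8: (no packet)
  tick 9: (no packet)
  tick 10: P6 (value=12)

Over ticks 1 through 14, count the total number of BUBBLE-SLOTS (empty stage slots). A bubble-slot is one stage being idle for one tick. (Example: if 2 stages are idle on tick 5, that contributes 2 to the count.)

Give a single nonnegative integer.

Answer: 32

Derivation:
Tick 1: [PARSE:P1(v=2,ok=F), VALIDATE:-, TRANSFORM:-, EMIT:-] out:-; bubbles=3
Tick 2: [PARSE:P2(v=3,ok=F), VALIDATE:P1(v=2,ok=F), TRANSFORM:-, EMIT:-] out:-; bubbles=2
Tick 3: [PARSE:-, VALIDATE:P2(v=3,ok=T), TRANSFORM:P1(v=0,ok=F), EMIT:-] out:-; bubbles=2
Tick 4: [PARSE:P3(v=5,ok=F), VALIDATE:-, TRANSFORM:P2(v=12,ok=T), EMIT:P1(v=0,ok=F)] out:-; bubbles=1
Tick 5: [PARSE:-, VALIDATE:P3(v=5,ok=F), TRANSFORM:-, EMIT:P2(v=12,ok=T)] out:P1(v=0); bubbles=2
Tick 6: [PARSE:P4(v=20,ok=F), VALIDATE:-, TRANSFORM:P3(v=0,ok=F), EMIT:-] out:P2(v=12); bubbles=2
Tick 7: [PARSE:P5(v=8,ok=F), VALIDATE:P4(v=20,ok=T), TRANSFORM:-, EMIT:P3(v=0,ok=F)] out:-; bubbles=1
Tick 8: [PARSE:-, VALIDATE:P5(v=8,ok=F), TRANSFORM:P4(v=80,ok=T), EMIT:-] out:P3(v=0); bubbles=2
Tick 9: [PARSE:-, VALIDATE:-, TRANSFORM:P5(v=0,ok=F), EMIT:P4(v=80,ok=T)] out:-; bubbles=2
Tick 10: [PARSE:P6(v=12,ok=F), VALIDATE:-, TRANSFORM:-, EMIT:P5(v=0,ok=F)] out:P4(v=80); bubbles=2
Tick 11: [PARSE:-, VALIDATE:P6(v=12,ok=T), TRANSFORM:-, EMIT:-] out:P5(v=0); bubbles=3
Tick 12: [PARSE:-, VALIDATE:-, TRANSFORM:P6(v=48,ok=T), EMIT:-] out:-; bubbles=3
Tick 13: [PARSE:-, VALIDATE:-, TRANSFORM:-, EMIT:P6(v=48,ok=T)] out:-; bubbles=3
Tick 14: [PARSE:-, VALIDATE:-, TRANSFORM:-, EMIT:-] out:P6(v=48); bubbles=4
Total bubble-slots: 32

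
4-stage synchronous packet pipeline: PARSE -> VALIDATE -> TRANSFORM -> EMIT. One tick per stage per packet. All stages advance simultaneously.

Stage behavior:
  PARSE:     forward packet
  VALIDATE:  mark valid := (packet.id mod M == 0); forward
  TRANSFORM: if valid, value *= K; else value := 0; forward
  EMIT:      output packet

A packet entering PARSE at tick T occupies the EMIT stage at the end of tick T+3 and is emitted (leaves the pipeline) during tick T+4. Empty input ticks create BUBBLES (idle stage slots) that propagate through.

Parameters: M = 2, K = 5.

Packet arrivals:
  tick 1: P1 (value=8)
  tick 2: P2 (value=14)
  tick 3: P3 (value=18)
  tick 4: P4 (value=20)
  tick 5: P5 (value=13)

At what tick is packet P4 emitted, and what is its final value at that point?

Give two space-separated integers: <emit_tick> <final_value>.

Answer: 8 100

Derivation:
Tick 1: [PARSE:P1(v=8,ok=F), VALIDATE:-, TRANSFORM:-, EMIT:-] out:-; in:P1
Tick 2: [PARSE:P2(v=14,ok=F), VALIDATE:P1(v=8,ok=F), TRANSFORM:-, EMIT:-] out:-; in:P2
Tick 3: [PARSE:P3(v=18,ok=F), VALIDATE:P2(v=14,ok=T), TRANSFORM:P1(v=0,ok=F), EMIT:-] out:-; in:P3
Tick 4: [PARSE:P4(v=20,ok=F), VALIDATE:P3(v=18,ok=F), TRANSFORM:P2(v=70,ok=T), EMIT:P1(v=0,ok=F)] out:-; in:P4
Tick 5: [PARSE:P5(v=13,ok=F), VALIDATE:P4(v=20,ok=T), TRANSFORM:P3(v=0,ok=F), EMIT:P2(v=70,ok=T)] out:P1(v=0); in:P5
Tick 6: [PARSE:-, VALIDATE:P5(v=13,ok=F), TRANSFORM:P4(v=100,ok=T), EMIT:P3(v=0,ok=F)] out:P2(v=70); in:-
Tick 7: [PARSE:-, VALIDATE:-, TRANSFORM:P5(v=0,ok=F), EMIT:P4(v=100,ok=T)] out:P3(v=0); in:-
Tick 8: [PARSE:-, VALIDATE:-, TRANSFORM:-, EMIT:P5(v=0,ok=F)] out:P4(v=100); in:-
Tick 9: [PARSE:-, VALIDATE:-, TRANSFORM:-, EMIT:-] out:P5(v=0); in:-
P4: arrives tick 4, valid=True (id=4, id%2=0), emit tick 8, final value 100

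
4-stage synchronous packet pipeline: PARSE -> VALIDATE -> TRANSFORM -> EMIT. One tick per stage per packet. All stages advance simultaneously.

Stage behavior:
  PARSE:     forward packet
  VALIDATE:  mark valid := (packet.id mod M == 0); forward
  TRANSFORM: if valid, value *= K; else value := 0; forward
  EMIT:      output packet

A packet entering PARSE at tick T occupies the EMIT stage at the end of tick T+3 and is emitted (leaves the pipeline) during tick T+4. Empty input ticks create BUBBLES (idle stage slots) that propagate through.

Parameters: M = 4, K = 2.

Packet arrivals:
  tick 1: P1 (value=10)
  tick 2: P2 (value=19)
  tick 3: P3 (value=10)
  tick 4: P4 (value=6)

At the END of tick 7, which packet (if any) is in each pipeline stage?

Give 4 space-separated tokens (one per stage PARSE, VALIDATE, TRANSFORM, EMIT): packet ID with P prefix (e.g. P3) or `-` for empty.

Tick 1: [PARSE:P1(v=10,ok=F), VALIDATE:-, TRANSFORM:-, EMIT:-] out:-; in:P1
Tick 2: [PARSE:P2(v=19,ok=F), VALIDATE:P1(v=10,ok=F), TRANSFORM:-, EMIT:-] out:-; in:P2
Tick 3: [PARSE:P3(v=10,ok=F), VALIDATE:P2(v=19,ok=F), TRANSFORM:P1(v=0,ok=F), EMIT:-] out:-; in:P3
Tick 4: [PARSE:P4(v=6,ok=F), VALIDATE:P3(v=10,ok=F), TRANSFORM:P2(v=0,ok=F), EMIT:P1(v=0,ok=F)] out:-; in:P4
Tick 5: [PARSE:-, VALIDATE:P4(v=6,ok=T), TRANSFORM:P3(v=0,ok=F), EMIT:P2(v=0,ok=F)] out:P1(v=0); in:-
Tick 6: [PARSE:-, VALIDATE:-, TRANSFORM:P4(v=12,ok=T), EMIT:P3(v=0,ok=F)] out:P2(v=0); in:-
Tick 7: [PARSE:-, VALIDATE:-, TRANSFORM:-, EMIT:P4(v=12,ok=T)] out:P3(v=0); in:-
At end of tick 7: ['-', '-', '-', 'P4']

Answer: - - - P4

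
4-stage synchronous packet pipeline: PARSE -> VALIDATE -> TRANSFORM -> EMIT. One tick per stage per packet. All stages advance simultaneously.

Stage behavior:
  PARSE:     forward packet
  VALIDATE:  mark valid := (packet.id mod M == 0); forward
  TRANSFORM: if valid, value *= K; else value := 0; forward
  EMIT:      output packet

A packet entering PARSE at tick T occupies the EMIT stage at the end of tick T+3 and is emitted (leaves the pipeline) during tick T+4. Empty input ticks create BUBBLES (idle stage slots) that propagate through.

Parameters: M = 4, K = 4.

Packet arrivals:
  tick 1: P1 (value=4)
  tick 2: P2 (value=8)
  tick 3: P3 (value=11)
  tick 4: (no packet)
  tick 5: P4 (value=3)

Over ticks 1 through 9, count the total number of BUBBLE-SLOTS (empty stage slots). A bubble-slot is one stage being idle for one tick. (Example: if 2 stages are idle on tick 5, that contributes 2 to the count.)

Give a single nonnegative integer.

Answer: 20

Derivation:
Tick 1: [PARSE:P1(v=4,ok=F), VALIDATE:-, TRANSFORM:-, EMIT:-] out:-; bubbles=3
Tick 2: [PARSE:P2(v=8,ok=F), VALIDATE:P1(v=4,ok=F), TRANSFORM:-, EMIT:-] out:-; bubbles=2
Tick 3: [PARSE:P3(v=11,ok=F), VALIDATE:P2(v=8,ok=F), TRANSFORM:P1(v=0,ok=F), EMIT:-] out:-; bubbles=1
Tick 4: [PARSE:-, VALIDATE:P3(v=11,ok=F), TRANSFORM:P2(v=0,ok=F), EMIT:P1(v=0,ok=F)] out:-; bubbles=1
Tick 5: [PARSE:P4(v=3,ok=F), VALIDATE:-, TRANSFORM:P3(v=0,ok=F), EMIT:P2(v=0,ok=F)] out:P1(v=0); bubbles=1
Tick 6: [PARSE:-, VALIDATE:P4(v=3,ok=T), TRANSFORM:-, EMIT:P3(v=0,ok=F)] out:P2(v=0); bubbles=2
Tick 7: [PARSE:-, VALIDATE:-, TRANSFORM:P4(v=12,ok=T), EMIT:-] out:P3(v=0); bubbles=3
Tick 8: [PARSE:-, VALIDATE:-, TRANSFORM:-, EMIT:P4(v=12,ok=T)] out:-; bubbles=3
Tick 9: [PARSE:-, VALIDATE:-, TRANSFORM:-, EMIT:-] out:P4(v=12); bubbles=4
Total bubble-slots: 20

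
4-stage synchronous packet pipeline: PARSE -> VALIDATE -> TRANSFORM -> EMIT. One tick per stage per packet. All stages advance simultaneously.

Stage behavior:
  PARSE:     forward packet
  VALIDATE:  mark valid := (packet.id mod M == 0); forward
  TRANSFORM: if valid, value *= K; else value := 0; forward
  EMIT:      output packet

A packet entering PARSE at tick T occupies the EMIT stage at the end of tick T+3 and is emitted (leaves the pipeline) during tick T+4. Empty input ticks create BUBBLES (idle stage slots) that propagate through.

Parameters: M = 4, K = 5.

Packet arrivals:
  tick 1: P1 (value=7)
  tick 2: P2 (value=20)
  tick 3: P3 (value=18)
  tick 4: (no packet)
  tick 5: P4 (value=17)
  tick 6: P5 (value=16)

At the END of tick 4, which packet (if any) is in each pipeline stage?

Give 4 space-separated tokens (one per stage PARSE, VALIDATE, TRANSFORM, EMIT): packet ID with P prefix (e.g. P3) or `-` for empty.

Answer: - P3 P2 P1

Derivation:
Tick 1: [PARSE:P1(v=7,ok=F), VALIDATE:-, TRANSFORM:-, EMIT:-] out:-; in:P1
Tick 2: [PARSE:P2(v=20,ok=F), VALIDATE:P1(v=7,ok=F), TRANSFORM:-, EMIT:-] out:-; in:P2
Tick 3: [PARSE:P3(v=18,ok=F), VALIDATE:P2(v=20,ok=F), TRANSFORM:P1(v=0,ok=F), EMIT:-] out:-; in:P3
Tick 4: [PARSE:-, VALIDATE:P3(v=18,ok=F), TRANSFORM:P2(v=0,ok=F), EMIT:P1(v=0,ok=F)] out:-; in:-
At end of tick 4: ['-', 'P3', 'P2', 'P1']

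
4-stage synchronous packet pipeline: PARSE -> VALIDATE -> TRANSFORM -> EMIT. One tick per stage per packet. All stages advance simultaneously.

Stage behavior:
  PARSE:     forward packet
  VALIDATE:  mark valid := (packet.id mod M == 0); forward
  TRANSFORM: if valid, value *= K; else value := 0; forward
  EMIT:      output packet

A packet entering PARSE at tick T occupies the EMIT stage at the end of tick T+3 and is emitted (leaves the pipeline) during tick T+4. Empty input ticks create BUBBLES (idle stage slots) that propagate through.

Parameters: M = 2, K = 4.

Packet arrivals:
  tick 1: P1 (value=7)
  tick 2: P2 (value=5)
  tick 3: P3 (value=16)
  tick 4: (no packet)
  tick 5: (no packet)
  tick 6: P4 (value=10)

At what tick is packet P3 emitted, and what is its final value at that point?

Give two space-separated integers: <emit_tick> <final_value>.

Tick 1: [PARSE:P1(v=7,ok=F), VALIDATE:-, TRANSFORM:-, EMIT:-] out:-; in:P1
Tick 2: [PARSE:P2(v=5,ok=F), VALIDATE:P1(v=7,ok=F), TRANSFORM:-, EMIT:-] out:-; in:P2
Tick 3: [PARSE:P3(v=16,ok=F), VALIDATE:P2(v=5,ok=T), TRANSFORM:P1(v=0,ok=F), EMIT:-] out:-; in:P3
Tick 4: [PARSE:-, VALIDATE:P3(v=16,ok=F), TRANSFORM:P2(v=20,ok=T), EMIT:P1(v=0,ok=F)] out:-; in:-
Tick 5: [PARSE:-, VALIDATE:-, TRANSFORM:P3(v=0,ok=F), EMIT:P2(v=20,ok=T)] out:P1(v=0); in:-
Tick 6: [PARSE:P4(v=10,ok=F), VALIDATE:-, TRANSFORM:-, EMIT:P3(v=0,ok=F)] out:P2(v=20); in:P4
Tick 7: [PARSE:-, VALIDATE:P4(v=10,ok=T), TRANSFORM:-, EMIT:-] out:P3(v=0); in:-
Tick 8: [PARSE:-, VALIDATE:-, TRANSFORM:P4(v=40,ok=T), EMIT:-] out:-; in:-
Tick 9: [PARSE:-, VALIDATE:-, TRANSFORM:-, EMIT:P4(v=40,ok=T)] out:-; in:-
Tick 10: [PARSE:-, VALIDATE:-, TRANSFORM:-, EMIT:-] out:P4(v=40); in:-
P3: arrives tick 3, valid=False (id=3, id%2=1), emit tick 7, final value 0

Answer: 7 0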